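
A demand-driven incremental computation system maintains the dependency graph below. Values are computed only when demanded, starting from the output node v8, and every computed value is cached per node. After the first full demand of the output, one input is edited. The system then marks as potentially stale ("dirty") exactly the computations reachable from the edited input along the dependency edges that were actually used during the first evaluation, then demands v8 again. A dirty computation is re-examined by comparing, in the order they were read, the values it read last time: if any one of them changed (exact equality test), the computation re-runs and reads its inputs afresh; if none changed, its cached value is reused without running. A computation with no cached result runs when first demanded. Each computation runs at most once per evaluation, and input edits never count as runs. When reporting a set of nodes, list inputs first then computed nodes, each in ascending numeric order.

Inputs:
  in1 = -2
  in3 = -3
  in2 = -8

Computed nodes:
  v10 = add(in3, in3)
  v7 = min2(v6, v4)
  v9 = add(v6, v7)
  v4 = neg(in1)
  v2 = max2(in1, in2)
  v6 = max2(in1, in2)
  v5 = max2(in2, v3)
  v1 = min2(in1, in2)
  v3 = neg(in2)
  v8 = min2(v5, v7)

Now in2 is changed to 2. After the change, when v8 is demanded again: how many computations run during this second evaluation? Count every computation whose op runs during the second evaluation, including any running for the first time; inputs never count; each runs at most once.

Computations that run: v3, v5, v6, v7, v8 — 5 in total.

First evaluation (everything demanded from the output):
  v3 = neg(-8) = 8
  v4 = neg(-2) = 2
  v5 = max2(-8, 8) = 8
  v6 = max2(-2, -8) = -2
  v7 = min2(-2, 2) = -2
  v8 = min2(8, -2) = -2

Propagation after the edit:
  v3: runs — in2 -8->2; result -2.
  v5: runs — in2 -8->2; v3 8->-2; result 2.
  v6: runs — in2 -8->2; result 2.
  v7: runs — v6 -2->2; result 2.
  v8: runs — v5 8->2; v7 -2->2; result 2.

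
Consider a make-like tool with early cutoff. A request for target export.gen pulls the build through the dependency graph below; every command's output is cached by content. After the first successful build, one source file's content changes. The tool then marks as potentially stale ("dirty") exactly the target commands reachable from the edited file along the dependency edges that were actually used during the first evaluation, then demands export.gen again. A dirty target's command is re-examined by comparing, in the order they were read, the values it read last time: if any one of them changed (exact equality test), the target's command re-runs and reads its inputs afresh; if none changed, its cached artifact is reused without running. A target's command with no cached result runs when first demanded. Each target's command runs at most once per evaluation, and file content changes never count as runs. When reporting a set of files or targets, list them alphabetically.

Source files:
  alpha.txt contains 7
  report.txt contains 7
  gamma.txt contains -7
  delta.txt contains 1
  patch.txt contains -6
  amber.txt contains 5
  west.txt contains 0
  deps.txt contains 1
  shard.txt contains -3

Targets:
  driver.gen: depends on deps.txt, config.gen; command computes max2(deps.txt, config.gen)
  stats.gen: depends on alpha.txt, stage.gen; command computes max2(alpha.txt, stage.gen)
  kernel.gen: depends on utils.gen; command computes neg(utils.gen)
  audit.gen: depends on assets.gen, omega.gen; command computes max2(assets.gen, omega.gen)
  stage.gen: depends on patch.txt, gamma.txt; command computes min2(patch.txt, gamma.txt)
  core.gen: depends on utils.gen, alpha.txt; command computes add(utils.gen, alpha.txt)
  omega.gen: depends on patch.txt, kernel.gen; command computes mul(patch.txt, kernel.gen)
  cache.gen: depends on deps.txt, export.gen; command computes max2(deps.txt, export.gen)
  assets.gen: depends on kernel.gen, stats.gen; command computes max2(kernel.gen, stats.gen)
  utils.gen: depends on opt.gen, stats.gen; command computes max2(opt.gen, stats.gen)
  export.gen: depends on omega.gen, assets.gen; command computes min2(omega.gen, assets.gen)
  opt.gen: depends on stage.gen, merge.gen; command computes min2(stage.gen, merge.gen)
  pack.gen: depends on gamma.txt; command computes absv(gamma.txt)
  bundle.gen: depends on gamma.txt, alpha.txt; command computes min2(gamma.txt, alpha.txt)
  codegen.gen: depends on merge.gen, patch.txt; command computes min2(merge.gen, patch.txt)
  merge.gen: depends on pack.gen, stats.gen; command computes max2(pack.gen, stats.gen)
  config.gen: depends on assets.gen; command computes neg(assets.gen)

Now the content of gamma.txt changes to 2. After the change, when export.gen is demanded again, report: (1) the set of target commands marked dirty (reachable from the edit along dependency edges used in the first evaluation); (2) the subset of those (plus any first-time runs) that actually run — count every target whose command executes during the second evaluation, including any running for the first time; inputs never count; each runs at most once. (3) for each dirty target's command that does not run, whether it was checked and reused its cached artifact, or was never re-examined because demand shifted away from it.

First demand of the output computes:
  pack.gen = absv(-7) = 7
  stage.gen = min2(-6, -7) = -7
  stats.gen = max2(7, -7) = 7
  merge.gen = max2(7, 7) = 7
  opt.gen = min2(-7, 7) = -7
  utils.gen = max2(-7, 7) = 7
  kernel.gen = neg(7) = -7
  assets.gen = max2(-7, 7) = 7
  omega.gen = mul(-6, -7) = 42
  export.gen = min2(42, 7) = 7

After the edit, cleaning proceeds:
  pack.gen: a read changed (gamma.txt -7->2) — executes, giving 2.
  stage.gen: a read changed (gamma.txt -7->2) — executes, giving -6.
  stats.gen: a read changed (stage.gen -7->-6) — executes, giving 7 — identical to its old value.
  merge.gen: a read changed (pack.gen 7->2) — executes, giving 7 — identical to its old value.
  opt.gen: a read changed (stage.gen -7->-6) — executes, giving -6.
  utils.gen: a read changed (opt.gen -7->-6) — executes, giving 7 — identical to its old value.
  kernel.gen: dirty, but its reads are unchanged (utils.gen unchanged); cached -7 stands.
  assets.gen: dirty, but its reads are unchanged (kernel.gen unchanged, stats.gen unchanged); cached 7 stands.
  omega.gen: dirty, but its reads are unchanged (patch.txt unchanged, kernel.gen unchanged); cached 42 stands.
  export.gen: dirty, but its reads are unchanged (omega.gen unchanged, assets.gen unchanged); cached 7 stands.

Note where the cutoff bites: kernel.gen is checked, finds nothing changed, and keeps its cache.

The edit dirties: assets.gen, export.gen, kernel.gen, merge.gen, omega.gen, opt.gen, pack.gen, stage.gen, stats.gen, utils.gen.
6 target commands run: merge.gen, opt.gen, pack.gen, stage.gen, stats.gen, utils.gen.
Cache hits after checking: assets.gen, export.gen, kernel.gen, omega.gen.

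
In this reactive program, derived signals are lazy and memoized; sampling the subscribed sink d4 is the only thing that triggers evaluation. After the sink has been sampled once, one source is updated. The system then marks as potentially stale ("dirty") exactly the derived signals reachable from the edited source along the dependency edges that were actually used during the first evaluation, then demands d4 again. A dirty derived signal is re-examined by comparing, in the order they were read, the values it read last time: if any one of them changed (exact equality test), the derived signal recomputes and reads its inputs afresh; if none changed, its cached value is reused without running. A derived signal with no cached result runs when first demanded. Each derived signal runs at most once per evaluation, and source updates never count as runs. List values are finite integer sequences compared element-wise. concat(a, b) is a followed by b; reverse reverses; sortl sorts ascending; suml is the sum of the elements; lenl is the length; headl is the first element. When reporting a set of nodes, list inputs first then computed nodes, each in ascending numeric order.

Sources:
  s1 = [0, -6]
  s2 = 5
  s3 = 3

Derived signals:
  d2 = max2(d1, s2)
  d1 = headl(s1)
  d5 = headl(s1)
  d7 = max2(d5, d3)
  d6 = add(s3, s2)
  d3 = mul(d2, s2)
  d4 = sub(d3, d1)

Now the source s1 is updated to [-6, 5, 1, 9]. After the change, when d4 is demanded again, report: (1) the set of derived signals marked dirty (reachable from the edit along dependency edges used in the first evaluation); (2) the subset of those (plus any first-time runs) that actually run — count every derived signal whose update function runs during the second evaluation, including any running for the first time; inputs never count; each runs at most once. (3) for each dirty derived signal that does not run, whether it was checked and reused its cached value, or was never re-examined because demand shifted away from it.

First demand of the output computes:
  d1 = headl([0, -6]) = 0
  d2 = max2(0, 5) = 5
  d3 = mul(5, 5) = 25
  d4 = sub(25, 0) = 25

After the edit, cleaning proceeds:
  d1: a read changed (s1 [0, -6]->[-6, 5, 1, 9]) — executes, giving -6.
  d2: a read changed (d1 0->-6) — executes, giving 5 — identical to its old value.
  d3: dirty, but its reads are unchanged (d2 unchanged, s2 unchanged); cached 25 stands.
  d4: a read changed (d1 0->-6) — executes, giving 31.

Note where the cutoff bites: d3 is checked, finds nothing changed, and keeps its cache.

The edit dirties: d1, d2, d3, d4.
3 derived signals run: d1, d2, d4.
Cache hits after checking: d3.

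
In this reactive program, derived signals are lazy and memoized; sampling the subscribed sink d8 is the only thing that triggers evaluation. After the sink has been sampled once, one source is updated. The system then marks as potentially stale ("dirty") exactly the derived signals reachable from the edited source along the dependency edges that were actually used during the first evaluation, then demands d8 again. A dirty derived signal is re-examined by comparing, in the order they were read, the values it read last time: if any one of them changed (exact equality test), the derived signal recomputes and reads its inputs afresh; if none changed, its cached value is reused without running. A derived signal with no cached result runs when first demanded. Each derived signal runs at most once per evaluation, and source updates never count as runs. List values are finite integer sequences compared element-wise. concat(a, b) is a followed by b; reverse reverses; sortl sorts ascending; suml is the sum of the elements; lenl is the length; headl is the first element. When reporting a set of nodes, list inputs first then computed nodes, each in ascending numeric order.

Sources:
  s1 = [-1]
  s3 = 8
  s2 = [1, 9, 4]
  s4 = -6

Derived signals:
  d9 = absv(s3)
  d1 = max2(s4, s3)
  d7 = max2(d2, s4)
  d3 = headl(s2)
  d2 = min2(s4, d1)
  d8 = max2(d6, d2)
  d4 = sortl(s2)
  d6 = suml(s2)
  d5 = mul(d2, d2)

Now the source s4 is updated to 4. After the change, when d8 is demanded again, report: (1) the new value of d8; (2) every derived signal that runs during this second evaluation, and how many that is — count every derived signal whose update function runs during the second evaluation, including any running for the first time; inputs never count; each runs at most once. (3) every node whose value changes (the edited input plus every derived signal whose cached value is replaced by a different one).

Demanding d8 again yields 14.
3 derived signals run: d1, d2, d8.
The nodes whose values change: s4, d2.

First demand of the output computes:
  d1 = max2(-6, 8) = 8
  d2 = min2(-6, 8) = -6
  d6 = suml([1, 9, 4]) = 14
  d8 = max2(14, -6) = 14

After the edit, cleaning proceeds:
  d1: a read changed (s4 -6->4) — executes, giving 8 — identical to its old value.
  d2: a read changed (s4 -6->4) — executes, giving 4.
  d8: a read changed (d2 -6->4) — executes, giving 14 — identical to its old value.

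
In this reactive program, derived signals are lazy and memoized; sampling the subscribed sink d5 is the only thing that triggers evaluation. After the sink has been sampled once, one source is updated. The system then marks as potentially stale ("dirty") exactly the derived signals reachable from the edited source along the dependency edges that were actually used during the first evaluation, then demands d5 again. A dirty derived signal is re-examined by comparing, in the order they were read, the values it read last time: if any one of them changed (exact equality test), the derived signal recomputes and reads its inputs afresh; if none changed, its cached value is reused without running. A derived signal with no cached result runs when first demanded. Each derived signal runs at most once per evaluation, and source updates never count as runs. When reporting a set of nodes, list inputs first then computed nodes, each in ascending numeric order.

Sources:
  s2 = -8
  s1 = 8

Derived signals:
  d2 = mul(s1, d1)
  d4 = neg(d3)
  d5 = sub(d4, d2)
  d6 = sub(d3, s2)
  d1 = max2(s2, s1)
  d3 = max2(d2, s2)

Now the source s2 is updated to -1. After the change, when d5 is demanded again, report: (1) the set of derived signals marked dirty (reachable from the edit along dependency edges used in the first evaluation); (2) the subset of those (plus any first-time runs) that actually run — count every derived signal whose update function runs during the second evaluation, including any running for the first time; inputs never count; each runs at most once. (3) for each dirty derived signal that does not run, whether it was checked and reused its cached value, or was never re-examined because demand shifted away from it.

First demand of the output computes:
  d1 = max2(-8, 8) = 8
  d2 = mul(8, 8) = 64
  d3 = max2(64, -8) = 64
  d4 = neg(64) = -64
  d5 = sub(-64, 64) = -128

After the edit, cleaning proceeds:
  d1: a read changed (s2 -8->-1) — executes, giving 8 — identical to its old value.
  d2: dirty, but its reads are unchanged (s1 unchanged, d1 unchanged); cached 64 stands.
  d3: a read changed (s2 -8->-1) — executes, giving 64 — identical to its old value.
  d4: dirty, but its reads are unchanged (d3 unchanged); cached -64 stands.
  d5: dirty, but its reads are unchanged (d4 unchanged, d2 unchanged); cached -128 stands.

Note where the cutoff bites: d2 is checked, finds nothing changed, and keeps its cache.

The edit dirties: d1, d2, d3, d4, d5.
2 derived signals run: d1, d3.
Cache hits after checking: d2, d4, d5.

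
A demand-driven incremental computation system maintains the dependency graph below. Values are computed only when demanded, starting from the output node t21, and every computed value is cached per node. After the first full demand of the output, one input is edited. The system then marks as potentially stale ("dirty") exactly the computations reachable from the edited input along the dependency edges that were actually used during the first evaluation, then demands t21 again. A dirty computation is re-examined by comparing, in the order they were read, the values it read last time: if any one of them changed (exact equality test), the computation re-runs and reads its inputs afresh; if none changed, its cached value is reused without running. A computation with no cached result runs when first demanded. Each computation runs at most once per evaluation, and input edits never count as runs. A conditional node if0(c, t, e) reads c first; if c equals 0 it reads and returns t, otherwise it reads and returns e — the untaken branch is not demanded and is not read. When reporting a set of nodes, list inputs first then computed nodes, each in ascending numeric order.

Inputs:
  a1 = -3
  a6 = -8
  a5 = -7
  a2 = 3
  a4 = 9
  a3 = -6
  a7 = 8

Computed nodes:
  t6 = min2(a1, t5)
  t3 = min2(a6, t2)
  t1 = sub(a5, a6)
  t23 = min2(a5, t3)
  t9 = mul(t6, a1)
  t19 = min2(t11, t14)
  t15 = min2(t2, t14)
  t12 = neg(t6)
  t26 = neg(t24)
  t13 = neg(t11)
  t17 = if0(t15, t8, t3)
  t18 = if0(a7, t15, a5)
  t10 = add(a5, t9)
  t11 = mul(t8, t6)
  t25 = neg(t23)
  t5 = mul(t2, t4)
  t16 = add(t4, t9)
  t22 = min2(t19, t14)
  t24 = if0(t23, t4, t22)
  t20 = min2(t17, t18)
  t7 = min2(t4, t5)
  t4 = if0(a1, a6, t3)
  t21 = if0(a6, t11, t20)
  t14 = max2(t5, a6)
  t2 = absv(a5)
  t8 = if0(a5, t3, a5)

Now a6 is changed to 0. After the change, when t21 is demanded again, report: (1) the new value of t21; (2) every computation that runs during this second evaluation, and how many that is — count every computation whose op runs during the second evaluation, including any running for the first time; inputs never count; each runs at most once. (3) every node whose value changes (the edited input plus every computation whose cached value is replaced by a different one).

New value of t21: 21.
Computations that run: t3, t4, t5, t6, t8, t11, t21 — 7 in total.
Values that change: a6, t3, t4, t5, t21.
Key observation: a condition flipped, so demand moved to the other branch — t14, t15, t17, t20 are never re-examined.

First evaluation (everything demanded from the output):
  t2 = absv(-7) = 7
  t3 = min2(-8, 7) = -8
  t4 = if0(a1=-3 -> else branch t3) = -8
  t5 = mul(7, -8) = -56
  t14 = max2(-56, -8) = -8
  t15 = min2(7, -8) = -8
  t17 = if0(t15=-8 -> else branch t3) = -8
  t18 = if0(a7=8 -> else branch a5) = -7
  t20 = min2(-8, -7) = -8
  t21 = if0(a6=-8 -> else branch t20) = -8

Propagation after the edit:
  t3: runs — a6 -8->0; result 0.
  t4: runs — t3 -8->0; result 0.
  t5: runs — t4 -8->0; result 0.
  t6: demanded for the first time — runs, produces -3.
  t8: demanded for the first time — runs, produces -7.
  t11: demanded for the first time — runs, produces 21.
  t14: marked dirty but never re-examined — demand shifted away from it.
  t15: marked dirty but never re-examined — demand shifted away from it.
  t17: marked dirty but never re-examined — demand shifted away from it.
  t20: marked dirty but never re-examined — demand shifted away from it.
  t21: runs — a6 -8->0; result 21.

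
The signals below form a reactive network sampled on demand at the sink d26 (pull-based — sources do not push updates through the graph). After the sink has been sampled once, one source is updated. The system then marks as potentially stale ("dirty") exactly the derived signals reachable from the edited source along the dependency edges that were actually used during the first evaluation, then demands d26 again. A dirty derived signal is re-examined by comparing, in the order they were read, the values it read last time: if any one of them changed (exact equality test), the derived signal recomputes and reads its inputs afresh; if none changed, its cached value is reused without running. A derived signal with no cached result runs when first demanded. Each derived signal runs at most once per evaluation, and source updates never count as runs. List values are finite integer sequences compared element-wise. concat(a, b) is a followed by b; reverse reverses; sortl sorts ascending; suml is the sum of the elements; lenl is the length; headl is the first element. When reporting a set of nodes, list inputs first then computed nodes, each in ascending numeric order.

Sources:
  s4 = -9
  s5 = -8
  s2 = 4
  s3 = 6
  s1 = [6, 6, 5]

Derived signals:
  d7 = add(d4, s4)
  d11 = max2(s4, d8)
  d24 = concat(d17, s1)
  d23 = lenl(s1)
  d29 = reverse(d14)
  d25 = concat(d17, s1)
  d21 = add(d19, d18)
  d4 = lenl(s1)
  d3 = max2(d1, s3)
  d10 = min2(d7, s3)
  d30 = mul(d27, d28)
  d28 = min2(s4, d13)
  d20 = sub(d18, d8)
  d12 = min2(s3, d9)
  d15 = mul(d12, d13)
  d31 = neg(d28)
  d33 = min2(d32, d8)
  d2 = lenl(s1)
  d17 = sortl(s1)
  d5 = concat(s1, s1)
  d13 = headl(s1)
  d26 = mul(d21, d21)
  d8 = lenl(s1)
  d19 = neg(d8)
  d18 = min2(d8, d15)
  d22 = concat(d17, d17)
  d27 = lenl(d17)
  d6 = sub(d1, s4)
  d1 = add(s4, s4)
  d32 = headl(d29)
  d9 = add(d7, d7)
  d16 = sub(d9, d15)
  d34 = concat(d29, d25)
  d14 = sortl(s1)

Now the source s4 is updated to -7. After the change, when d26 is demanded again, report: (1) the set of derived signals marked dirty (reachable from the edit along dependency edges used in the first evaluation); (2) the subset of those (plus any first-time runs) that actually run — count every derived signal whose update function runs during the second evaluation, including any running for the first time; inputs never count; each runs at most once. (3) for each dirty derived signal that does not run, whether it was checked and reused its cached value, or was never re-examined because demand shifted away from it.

Dirty set: d7, d9, d12, d15, d18, d21, d26.
Run set: d7, d9, d12, d15, d18, d21, d26 (7 run).
All dirty derived signals ended up running.

Initial pass — values computed on the first demand:
  d4 = lenl([6, 6, 5]) = 3
  d7 = add(3, -9) = -6
  d8 = lenl([6, 6, 5]) = 3
  d9 = add(-6, -6) = -12
  d12 = min2(6, -12) = -12
  d13 = headl([6, 6, 5]) = 6
  d15 = mul(-12, 6) = -72
  d18 = min2(3, -72) = -72
  d19 = neg(3) = -3
  d21 = add(-3, -72) = -75
  d26 = mul(-75, -75) = 5625

Second demand — change propagation:
  d7: re-runs because s4 -9->-7; new result -4.
  d9: re-runs because d7 -6->-4; d7 -6->-4; new result -8.
  d12: re-runs because d9 -12->-8; new result -8.
  d15: re-runs because d12 -12->-8; new result -48.
  d18: re-runs because d15 -72->-48; new result -48.
  d21: re-runs because d18 -72->-48; new result -51.
  d26: re-runs because d21 -75->-51; d21 -75->-51; new result 2601.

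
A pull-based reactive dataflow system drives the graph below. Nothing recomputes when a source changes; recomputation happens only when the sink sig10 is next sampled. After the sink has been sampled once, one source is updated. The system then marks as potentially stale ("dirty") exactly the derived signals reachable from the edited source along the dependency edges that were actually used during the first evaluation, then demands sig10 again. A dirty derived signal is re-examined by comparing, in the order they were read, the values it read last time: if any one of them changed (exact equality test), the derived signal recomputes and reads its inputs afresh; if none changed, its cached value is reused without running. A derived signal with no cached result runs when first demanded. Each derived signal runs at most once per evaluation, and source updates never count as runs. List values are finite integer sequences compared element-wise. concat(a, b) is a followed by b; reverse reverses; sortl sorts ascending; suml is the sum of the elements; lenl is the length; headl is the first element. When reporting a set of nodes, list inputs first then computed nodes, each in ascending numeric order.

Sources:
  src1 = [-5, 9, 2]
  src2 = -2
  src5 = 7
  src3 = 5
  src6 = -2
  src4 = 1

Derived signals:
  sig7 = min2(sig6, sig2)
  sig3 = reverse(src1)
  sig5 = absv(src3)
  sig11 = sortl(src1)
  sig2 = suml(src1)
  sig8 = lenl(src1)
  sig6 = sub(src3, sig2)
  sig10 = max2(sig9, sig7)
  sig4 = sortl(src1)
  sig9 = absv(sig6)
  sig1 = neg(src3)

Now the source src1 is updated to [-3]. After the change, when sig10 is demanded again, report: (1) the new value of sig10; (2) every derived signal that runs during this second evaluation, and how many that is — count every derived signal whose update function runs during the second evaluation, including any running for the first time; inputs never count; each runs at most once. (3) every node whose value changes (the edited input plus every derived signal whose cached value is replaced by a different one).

New value of sig10: 8.
Derived signals that run: sig2, sig6, sig7, sig9, sig10 — 5 in total.
Values that change: src1, sig2, sig6, sig7, sig9, sig10.

First evaluation (everything demanded from the output):
  sig2 = suml([-5, 9, 2]) = 6
  sig6 = sub(5, 6) = -1
  sig7 = min2(-1, 6) = -1
  sig9 = absv(-1) = 1
  sig10 = max2(1, -1) = 1

Propagation after the edit:
  sig2: runs — src1 [-5, 9, 2]->[-3]; result -3.
  sig6: runs — sig2 6->-3; result 8.
  sig7: runs — sig6 -1->8; sig2 6->-3; result -3.
  sig9: runs — sig6 -1->8; result 8.
  sig10: runs — sig9 1->8; sig7 -1->-3; result 8.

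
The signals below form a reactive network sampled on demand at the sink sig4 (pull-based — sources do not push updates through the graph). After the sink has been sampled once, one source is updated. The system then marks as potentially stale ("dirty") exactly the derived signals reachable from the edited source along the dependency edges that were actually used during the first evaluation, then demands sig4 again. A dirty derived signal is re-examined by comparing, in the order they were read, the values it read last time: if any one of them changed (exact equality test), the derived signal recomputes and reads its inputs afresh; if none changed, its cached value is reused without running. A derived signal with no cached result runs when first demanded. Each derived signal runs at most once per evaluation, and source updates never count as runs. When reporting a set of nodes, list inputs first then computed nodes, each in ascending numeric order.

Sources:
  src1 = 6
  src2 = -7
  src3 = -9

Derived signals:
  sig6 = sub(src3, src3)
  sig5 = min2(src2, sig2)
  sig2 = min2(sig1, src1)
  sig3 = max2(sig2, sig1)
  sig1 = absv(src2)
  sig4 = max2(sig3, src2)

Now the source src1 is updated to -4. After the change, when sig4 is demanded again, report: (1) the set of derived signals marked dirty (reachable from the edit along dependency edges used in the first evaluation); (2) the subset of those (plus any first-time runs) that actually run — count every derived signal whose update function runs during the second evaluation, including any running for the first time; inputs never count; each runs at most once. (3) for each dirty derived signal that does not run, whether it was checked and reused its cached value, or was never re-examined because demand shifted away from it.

Dirty set: sig2, sig3, sig4.
Run set: sig2, sig3 (2 run).
Re-examined without running (cache reused): sig4.
The important point: sig3 recomputes to an identical value, and the output ends up unchanged.

Initial pass — values computed on the first demand:
  sig1 = absv(-7) = 7
  sig2 = min2(7, 6) = 6
  sig3 = max2(6, 7) = 7
  sig4 = max2(7, -7) = 7

Second demand — change propagation:
  sig2: re-runs because src1 6->-4; new result -4.
  sig3: re-runs because sig2 6->-4; new result 7 (unchanged).
  sig4: re-examined; everything it read last time is the same (sig3 unchanged, src2 unchanged) — cache 7 kept, no run.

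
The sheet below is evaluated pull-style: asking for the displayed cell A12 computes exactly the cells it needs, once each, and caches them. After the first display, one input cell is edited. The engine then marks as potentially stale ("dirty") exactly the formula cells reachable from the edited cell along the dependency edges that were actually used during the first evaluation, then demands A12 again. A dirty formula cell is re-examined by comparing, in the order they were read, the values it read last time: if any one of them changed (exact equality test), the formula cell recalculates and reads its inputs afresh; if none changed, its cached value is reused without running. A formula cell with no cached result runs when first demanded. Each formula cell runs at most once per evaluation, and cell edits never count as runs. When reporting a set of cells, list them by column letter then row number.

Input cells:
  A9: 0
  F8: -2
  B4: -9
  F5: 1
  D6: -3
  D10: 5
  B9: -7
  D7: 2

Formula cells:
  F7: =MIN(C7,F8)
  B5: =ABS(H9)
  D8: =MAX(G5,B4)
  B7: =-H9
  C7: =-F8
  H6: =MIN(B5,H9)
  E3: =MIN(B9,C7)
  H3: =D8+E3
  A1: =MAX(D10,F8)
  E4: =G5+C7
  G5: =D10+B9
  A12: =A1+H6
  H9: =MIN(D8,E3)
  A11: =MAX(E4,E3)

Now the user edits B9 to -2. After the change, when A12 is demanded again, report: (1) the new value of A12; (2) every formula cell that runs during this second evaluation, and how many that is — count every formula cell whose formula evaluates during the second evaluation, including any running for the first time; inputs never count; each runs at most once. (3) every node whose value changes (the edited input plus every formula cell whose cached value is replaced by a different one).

First demand of the output computes:
  A1 = MAX(5, -2) = 5
  C7 = -(-2) = 2
  E3 = MIN(-7, 2) = -7
  G5 = 5 + -7 = -2
  D8 = MAX(-2, -9) = -2
  H9 = MIN(-2, -7) = -7
  B5 = ABS(-7) = 7
  H6 = MIN(7, -7) = -7
  A12 = 5 + -7 = -2

After the edit, cleaning proceeds:
  E3: a read changed (B9 -7->-2) — executes, giving -2.
  G5: a read changed (B9 -7->-2) — executes, giving 3.
  D8: a read changed (G5 -2->3) — executes, giving 3.
  H9: a read changed (D8 -2->3; E3 -7->-2) — executes, giving -2.
  B5: a read changed (H9 -7->-2) — executes, giving 2.
  H6: a read changed (B5 7->2; H9 -7->-2) — executes, giving -2.
  A12: a read changed (H6 -7->-2) — executes, giving 3.

Demanding A12 again yields 3.
7 formula cells run: A12, B5, D8, E3, G5, H6, H9.
The nodes whose values change: A12, B5, B9, D8, E3, G5, H6, H9.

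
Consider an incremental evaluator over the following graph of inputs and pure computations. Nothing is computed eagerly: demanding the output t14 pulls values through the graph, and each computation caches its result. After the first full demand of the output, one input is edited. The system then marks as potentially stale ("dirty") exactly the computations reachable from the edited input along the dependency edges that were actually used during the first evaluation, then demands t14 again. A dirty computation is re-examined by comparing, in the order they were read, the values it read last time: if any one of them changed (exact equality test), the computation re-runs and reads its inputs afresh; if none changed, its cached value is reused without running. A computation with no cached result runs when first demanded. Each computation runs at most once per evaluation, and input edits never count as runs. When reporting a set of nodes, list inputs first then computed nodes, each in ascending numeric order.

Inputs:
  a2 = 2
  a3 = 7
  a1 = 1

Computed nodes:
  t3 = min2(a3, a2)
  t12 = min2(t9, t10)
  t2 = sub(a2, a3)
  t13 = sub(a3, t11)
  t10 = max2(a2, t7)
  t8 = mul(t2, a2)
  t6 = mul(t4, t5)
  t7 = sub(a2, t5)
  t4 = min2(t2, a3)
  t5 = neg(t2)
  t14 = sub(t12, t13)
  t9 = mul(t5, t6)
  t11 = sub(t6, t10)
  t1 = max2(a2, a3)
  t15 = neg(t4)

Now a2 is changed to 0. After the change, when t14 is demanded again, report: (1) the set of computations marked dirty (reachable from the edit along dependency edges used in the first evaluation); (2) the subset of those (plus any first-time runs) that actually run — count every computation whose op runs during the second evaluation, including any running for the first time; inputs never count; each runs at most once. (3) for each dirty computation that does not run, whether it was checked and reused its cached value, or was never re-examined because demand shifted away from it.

Dirty set: t2, t4, t5, t6, t7, t9, t10, t11, t12, t13, t14.
Run set: t2, t4, t5, t6, t7, t9, t10, t11, t12, t13, t14 (11 run).
All dirty computations ended up running.

Initial pass — values computed on the first demand:
  t2 = sub(2, 7) = -5
  t4 = min2(-5, 7) = -5
  t5 = neg(-5) = 5
  t6 = mul(-5, 5) = -25
  t7 = sub(2, 5) = -3
  t9 = mul(5, -25) = -125
  t10 = max2(2, -3) = 2
  t11 = sub(-25, 2) = -27
  t12 = min2(-125, 2) = -125
  t13 = sub(7, -27) = 34
  t14 = sub(-125, 34) = -159

Second demand — change propagation:
  t2: re-runs because a2 2->0; new result -7.
  t4: re-runs because t2 -5->-7; new result -7.
  t5: re-runs because t2 -5->-7; new result 7.
  t6: re-runs because t4 -5->-7; t5 5->7; new result -49.
  t7: re-runs because a2 2->0; t5 5->7; new result -7.
  t9: re-runs because t5 5->7; t6 -25->-49; new result -343.
  t10: re-runs because a2 2->0; t7 -3->-7; new result 0.
  t11: re-runs because t6 -25->-49; t10 2->0; new result -49.
  t12: re-runs because t9 -125->-343; t10 2->0; new result -343.
  t13: re-runs because t11 -27->-49; new result 56.
  t14: re-runs because t12 -125->-343; t13 34->56; new result -399.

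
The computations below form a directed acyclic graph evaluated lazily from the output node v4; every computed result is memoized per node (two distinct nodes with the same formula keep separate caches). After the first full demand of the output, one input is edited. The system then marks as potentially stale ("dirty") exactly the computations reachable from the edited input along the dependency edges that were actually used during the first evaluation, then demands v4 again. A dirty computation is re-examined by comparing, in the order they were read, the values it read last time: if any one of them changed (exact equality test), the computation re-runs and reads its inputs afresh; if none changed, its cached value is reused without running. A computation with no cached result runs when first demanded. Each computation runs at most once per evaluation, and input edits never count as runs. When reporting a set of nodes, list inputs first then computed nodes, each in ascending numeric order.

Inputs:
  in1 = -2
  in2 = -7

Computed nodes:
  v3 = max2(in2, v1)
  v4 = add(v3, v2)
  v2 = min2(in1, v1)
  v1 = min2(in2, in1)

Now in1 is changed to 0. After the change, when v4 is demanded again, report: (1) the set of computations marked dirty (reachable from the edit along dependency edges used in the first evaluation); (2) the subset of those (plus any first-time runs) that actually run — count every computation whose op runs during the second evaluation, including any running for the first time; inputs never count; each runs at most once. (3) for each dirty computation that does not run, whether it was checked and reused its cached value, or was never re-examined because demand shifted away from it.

The edit dirties: v1, v2, v3, v4.
2 computations run: v1, v2.
Cache hits after checking: v3, v4.
Note where the cutoff bites: v3 is checked, finds nothing changed, and keeps its cache.

First demand of the output computes:
  v1 = min2(-7, -2) = -7
  v2 = min2(-2, -7) = -7
  v3 = max2(-7, -7) = -7
  v4 = add(-7, -7) = -14

After the edit, cleaning proceeds:
  v1: a read changed (in1 -2->0) — executes, giving -7 — identical to its old value.
  v2: a read changed (in1 -2->0) — executes, giving -7 — identical to its old value.
  v3: dirty, but its reads are unchanged (in2 unchanged, v1 unchanged); cached -7 stands.
  v4: dirty, but its reads are unchanged (v3 unchanged, v2 unchanged); cached -14 stands.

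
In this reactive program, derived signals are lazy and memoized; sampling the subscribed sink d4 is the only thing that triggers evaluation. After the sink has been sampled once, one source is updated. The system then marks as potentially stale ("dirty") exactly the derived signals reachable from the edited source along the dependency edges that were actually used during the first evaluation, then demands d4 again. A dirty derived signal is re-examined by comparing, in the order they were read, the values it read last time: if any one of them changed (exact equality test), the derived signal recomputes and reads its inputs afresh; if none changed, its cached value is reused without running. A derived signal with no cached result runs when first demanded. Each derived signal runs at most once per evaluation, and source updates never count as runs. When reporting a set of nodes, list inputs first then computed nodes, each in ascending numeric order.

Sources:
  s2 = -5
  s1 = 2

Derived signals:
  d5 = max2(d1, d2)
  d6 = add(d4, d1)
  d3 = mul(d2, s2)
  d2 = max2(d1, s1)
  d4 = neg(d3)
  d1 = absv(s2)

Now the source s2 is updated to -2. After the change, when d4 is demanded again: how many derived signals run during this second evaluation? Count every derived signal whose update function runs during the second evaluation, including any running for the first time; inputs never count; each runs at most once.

4 derived signals run: d1, d2, d3, d4.

First demand of the output computes:
  d1 = absv(-5) = 5
  d2 = max2(5, 2) = 5
  d3 = mul(5, -5) = -25
  d4 = neg(-25) = 25

After the edit, cleaning proceeds:
  d1: a read changed (s2 -5->-2) — executes, giving 2.
  d2: a read changed (d1 5->2) — executes, giving 2.
  d3: a read changed (d2 5->2; s2 -5->-2) — executes, giving -4.
  d4: a read changed (d3 -25->-4) — executes, giving 4.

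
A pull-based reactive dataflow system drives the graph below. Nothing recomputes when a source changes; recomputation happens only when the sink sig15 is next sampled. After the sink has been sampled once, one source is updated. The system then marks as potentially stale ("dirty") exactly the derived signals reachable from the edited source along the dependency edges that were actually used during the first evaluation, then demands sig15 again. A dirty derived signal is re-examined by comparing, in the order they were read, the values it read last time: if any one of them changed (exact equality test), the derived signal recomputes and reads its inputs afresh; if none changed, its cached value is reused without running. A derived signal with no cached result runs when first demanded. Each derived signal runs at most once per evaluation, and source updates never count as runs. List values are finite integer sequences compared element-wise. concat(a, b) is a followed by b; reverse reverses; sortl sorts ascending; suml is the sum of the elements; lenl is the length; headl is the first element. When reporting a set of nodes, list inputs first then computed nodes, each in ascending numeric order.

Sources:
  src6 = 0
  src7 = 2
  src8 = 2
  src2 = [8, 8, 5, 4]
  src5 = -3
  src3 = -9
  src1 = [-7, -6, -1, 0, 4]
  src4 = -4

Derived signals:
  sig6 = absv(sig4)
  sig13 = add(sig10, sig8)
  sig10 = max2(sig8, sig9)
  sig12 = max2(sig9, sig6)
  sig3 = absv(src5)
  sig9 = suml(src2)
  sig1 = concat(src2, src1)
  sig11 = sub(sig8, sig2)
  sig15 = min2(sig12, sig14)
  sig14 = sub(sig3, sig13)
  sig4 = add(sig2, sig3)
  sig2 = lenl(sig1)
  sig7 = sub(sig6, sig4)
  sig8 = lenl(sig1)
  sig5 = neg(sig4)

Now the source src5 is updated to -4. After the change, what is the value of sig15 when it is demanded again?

First evaluation (everything demanded from the output):
  sig1 = concat([8, 8, 5, 4], [-7, -6, -1, 0, 4]) = [8, 8, 5, 4, -7, -6, -1, 0, 4]
  sig2 = lenl([8, 8, 5, 4, -7, -6, -1, 0, 4]) = 9
  sig3 = absv(-3) = 3
  sig4 = add(9, 3) = 12
  sig6 = absv(12) = 12
  sig8 = lenl([8, 8, 5, 4, -7, -6, -1, 0, 4]) = 9
  sig9 = suml([8, 8, 5, 4]) = 25
  sig10 = max2(9, 25) = 25
  sig12 = max2(25, 12) = 25
  sig13 = add(25, 9) = 34
  sig14 = sub(3, 34) = -31
  sig15 = min2(25, -31) = -31

Propagation after the edit:
  sig3: runs — src5 -3->-4; result 4.
  sig4: runs — sig3 3->4; result 13.
  sig6: runs — sig4 12->13; result 13.
  sig12: runs — sig6 12->13; result 25 (same value as before).
  sig14: runs — sig3 3->4; result -30.
  sig15: runs — sig14 -31->-30; result -30.

New value of sig15: -30.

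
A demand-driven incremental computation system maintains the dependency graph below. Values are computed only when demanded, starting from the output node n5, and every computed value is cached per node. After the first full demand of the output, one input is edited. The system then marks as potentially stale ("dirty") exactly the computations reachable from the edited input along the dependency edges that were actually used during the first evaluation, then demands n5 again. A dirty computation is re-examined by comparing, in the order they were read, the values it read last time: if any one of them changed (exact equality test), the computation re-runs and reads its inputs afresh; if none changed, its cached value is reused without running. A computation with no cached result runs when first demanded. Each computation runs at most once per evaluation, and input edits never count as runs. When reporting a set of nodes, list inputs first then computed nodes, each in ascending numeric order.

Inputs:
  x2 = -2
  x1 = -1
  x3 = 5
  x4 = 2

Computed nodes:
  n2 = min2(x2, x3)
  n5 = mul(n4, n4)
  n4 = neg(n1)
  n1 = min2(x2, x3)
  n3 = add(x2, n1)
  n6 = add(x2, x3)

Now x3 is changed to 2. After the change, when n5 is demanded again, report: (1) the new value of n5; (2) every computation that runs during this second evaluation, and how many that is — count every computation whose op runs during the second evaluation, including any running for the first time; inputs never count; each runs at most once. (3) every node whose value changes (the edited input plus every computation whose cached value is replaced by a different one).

New value of n5: 4.
Computations that run: n1 — 1 in total.
Values that change: x3.
Key observation: the change is absorbed at n1 — it re-runs but produces the same value, and the output's value is unchanged.

First evaluation (everything demanded from the output):
  n1 = min2(-2, 5) = -2
  n4 = neg(-2) = 2
  n5 = mul(2, 2) = 4

Propagation after the edit:
  n1: runs — x3 5->2; result -2 (same value as before).
  n4: checked — values it read are unchanged (n1 unchanged); reused cached 2 without running.
  n5: checked — values it read are unchanged (n4 unchanged, n4 unchanged); reused cached 4 without running.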